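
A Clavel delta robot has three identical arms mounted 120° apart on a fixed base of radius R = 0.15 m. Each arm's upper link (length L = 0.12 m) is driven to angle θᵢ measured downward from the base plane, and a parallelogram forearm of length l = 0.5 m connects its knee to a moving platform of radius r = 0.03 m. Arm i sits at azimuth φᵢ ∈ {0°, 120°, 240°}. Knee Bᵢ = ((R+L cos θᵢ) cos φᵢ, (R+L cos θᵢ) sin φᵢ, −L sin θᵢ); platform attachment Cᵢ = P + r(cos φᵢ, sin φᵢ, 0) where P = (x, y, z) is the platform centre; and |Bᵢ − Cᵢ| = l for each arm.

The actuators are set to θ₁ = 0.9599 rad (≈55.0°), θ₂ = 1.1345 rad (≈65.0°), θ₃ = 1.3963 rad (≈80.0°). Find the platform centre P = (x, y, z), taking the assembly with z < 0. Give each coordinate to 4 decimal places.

φ1=0.0°: virtual centre (0.1888, 0.0000, -0.0983), radius l
S2 = (0.1707·cos120.0°, 0.1707·sin120.0°, -0.1088) = (-0.0854, 0.1478, -0.1088)
S3 = (0.1408·cos240.0°, 0.1408·sin240.0°, -0.1182) = (-0.0704, -0.1220, -0.1182)
subtract pairs → two planes through P
plane₁₂: -0.5484x+0.2957y+-0.0209z = -0.0043
det = 0.2871;  x = 0.0156+-0.0587z,  y = 0.0141+-0.0382z
into |P−S₁|² = l²: 1.0049z² + 0.2159z + -0.2101 = 0;  Δ = 0.8912;  z = -0.5771 or 0.3623 → z<0 root = -0.5771
x = 0.0495, y = 0.0362

(0.0495, 0.0362, -0.5771)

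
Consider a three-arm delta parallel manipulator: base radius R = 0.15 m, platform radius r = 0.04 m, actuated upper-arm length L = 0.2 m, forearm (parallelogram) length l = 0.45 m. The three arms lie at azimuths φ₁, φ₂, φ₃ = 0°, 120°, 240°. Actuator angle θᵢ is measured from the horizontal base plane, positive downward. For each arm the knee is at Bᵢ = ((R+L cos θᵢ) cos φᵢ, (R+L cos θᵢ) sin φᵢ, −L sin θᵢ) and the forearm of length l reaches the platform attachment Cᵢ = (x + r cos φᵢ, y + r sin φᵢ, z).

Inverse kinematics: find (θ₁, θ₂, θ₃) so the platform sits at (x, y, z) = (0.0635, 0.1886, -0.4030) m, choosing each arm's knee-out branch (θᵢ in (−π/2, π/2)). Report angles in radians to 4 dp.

φ1=0.0° → target in arm frame (0.0635, 0.1886)
  e−x'=0.0465;  (l²−L²−(e−x')²−y'²−z²)/2L = -0.0941
  γ=atan2(-0.4030,0.0465)=-1.4559;  ψ=arccos(-0.2320)=1.8049;  θ1=γ+ψ≈0.3490
arm 2 (φ=120.0°): x'=0.1316, y'=-0.1493
  A=-0.0216, B=-0.4030, C=(l²−L²−A²−y'²−z²)/(2L)=-0.0567
  γ=atan2(-0.4030,-0.0216)=-1.6243;  ψ=arccos(-0.1404)=1.7117;  θ2=γ+ψ≈0.0874
rotate P by −φ3: (-0.1951, -0.0393, -0.4030)
  e−x'=0.3051;  (l²−L²−(e−x')²−y'²−z²)/2L = -0.2363
  θ3 = atan2(B,A) + arccos(C/0.5055) = 1.1345

θ₁ = 0.3490, θ₂ = 0.0874, θ₃ = 1.1345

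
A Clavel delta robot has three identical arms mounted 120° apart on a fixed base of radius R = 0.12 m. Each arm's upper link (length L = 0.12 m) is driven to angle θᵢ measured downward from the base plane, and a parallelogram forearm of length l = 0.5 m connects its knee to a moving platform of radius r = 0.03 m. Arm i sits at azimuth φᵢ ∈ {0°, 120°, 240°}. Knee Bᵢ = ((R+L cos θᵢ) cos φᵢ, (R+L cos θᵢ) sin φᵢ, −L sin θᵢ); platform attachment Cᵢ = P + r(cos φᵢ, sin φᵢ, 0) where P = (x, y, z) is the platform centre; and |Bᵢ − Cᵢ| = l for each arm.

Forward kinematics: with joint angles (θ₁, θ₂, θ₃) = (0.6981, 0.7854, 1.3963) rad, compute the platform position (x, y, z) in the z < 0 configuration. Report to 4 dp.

arm 1 at φ=0.0°: e+L cos θ1 = 0.1819;  S1 = (0.1819, 0.0000, -0.0771)
φ2=120.0°: virtual centre (-0.0874, 0.1514, -0.0849), radius l
arm 3 at φ=240.0°: e+L cos θ3 = 0.1108;  S3 = (-0.0554, -0.0960, -0.1182)
|S₂|²−|S₁|² = -0.0013;  |S₃|²−|S₁|² = -0.0128
plane₁₂: -0.5387x+0.3029y+-0.0154z = -0.0013
det = 0.2472;  x = 0.0167+-0.1126z,  y = 0.0254+-0.1493z
quadratic in z: (1.0350)z²+(0.1839)z+(-0.2161)=0, √Δ=0.9635 → z ∈ {-0.5543, 0.3767}; z = -0.5543 (taking z<0)
x = 0.0791, y = 0.1082

(0.0791, 0.1082, -0.5543)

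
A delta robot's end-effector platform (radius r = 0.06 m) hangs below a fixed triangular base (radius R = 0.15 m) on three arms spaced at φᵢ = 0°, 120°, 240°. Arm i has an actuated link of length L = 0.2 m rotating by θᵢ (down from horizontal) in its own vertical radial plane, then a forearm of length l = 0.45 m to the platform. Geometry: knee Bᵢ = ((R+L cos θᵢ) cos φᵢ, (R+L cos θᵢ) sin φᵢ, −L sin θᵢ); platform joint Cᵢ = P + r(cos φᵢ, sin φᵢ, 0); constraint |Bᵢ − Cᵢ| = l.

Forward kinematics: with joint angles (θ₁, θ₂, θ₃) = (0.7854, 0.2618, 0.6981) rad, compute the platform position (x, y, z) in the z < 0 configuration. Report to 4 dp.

φ1=0.0°: virtual centre (0.2314, 0.0000, -0.1414), radius l
O2 = (0.2832·cos120.0°, 0.2832·sin120.0°, -0.0518) = (-0.1416, 0.2452, -0.0518)
φ3=240.0°: virtual centre (-0.1216, -0.2106, -0.1286), radius l
eliminate P² terms by subtracting sphere 1 from 2 and 3
linear system: -0.7460x+0.4905y = 0.0093−0.1793z; -0.7061x+-0.4213y = 0.0021−0.0257z
Cramer: x(z) = -0.0075+0.1335z;  y(z) = 0.0076-0.1626z
quadratic in z: (1.0442)z²+(0.2166)z+(-0.1254)=0, √Δ=0.7553 → z ∈ {-0.4654, 0.2579}; z = -0.4654 (taking z<0)
x = -0.0696, y = 0.0832

(-0.0696, 0.0832, -0.4654)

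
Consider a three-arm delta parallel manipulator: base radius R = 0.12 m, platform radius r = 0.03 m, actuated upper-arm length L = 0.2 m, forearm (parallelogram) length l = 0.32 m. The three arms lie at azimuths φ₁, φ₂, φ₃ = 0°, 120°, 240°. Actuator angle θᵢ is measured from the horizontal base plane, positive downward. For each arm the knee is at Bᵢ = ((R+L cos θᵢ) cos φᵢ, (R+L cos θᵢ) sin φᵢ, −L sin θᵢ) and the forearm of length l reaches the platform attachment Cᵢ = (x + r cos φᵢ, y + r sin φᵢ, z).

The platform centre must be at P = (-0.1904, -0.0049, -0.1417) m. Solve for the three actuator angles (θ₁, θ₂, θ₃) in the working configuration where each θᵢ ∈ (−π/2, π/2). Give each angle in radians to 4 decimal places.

θ₁ = 1.3961, θ₂ = -0.2621, θ₃ = -0.3492

φ1=0.0° → target in arm frame (-0.1904, -0.0049)
  e−x'=0.2804;  (l²−L²−(e−x')²−y'²−z²)/2L = -0.0908
  γ=atan2(-0.1417,0.2804)=-0.4679;  ψ=arccos(-0.2891)=1.8641;  θ1=γ+ψ≈1.3961
rotate P by −φ2: (0.0910, 0.1673, -0.1417)
  e−x'=-0.0010;  (l²−L²−(e−x')²−y'²−z²)/2L = 0.0358
  θ2 = atan2(B,A) + arccos(C/0.1417) = -0.2621
arm 3 (φ=240.0°): x'=0.0994, y'=-0.1624
  A cos θ + B sin θ = C:  -0.0094·cos θ + -0.1417·sin θ = 0.0396
  γ=atan2(-0.1417,-0.0094)=-1.6373;  ψ=arccos(0.2789)=1.2881;  θ3=γ+ψ≈-0.3492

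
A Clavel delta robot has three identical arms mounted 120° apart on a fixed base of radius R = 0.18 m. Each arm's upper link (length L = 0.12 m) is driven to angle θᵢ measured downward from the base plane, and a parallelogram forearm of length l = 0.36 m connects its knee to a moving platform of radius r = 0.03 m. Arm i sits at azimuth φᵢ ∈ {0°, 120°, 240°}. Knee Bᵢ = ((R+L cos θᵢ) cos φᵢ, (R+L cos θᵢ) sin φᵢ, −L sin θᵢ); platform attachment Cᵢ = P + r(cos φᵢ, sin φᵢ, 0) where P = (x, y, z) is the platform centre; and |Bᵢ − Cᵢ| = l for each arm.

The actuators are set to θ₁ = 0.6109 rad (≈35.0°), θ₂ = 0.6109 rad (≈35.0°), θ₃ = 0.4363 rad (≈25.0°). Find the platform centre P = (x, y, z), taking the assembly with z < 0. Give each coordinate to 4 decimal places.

φ1=0.0°: virtual centre (0.2483, 0.0000, -0.0688), radius l
S2 = (0.2483·cos120.0°, 0.2483·sin120.0°, -0.0688) = (-0.1241, 0.2150, -0.0688)
arm 3 at φ=240.0°: e+L cos θ3 = 0.2588;  S3 = (-0.1294, -0.2241, -0.0507)
eliminate P² terms by subtracting sphere 1 from 2 and 3
[-0.7449 0.4301 0.0000]·P = 0.0000;  [-0.7554 -0.4482 0.0362]·P = 0.0031
det = 0.6587;  x = -0.0020+0.0237z,  y = -0.0035+0.0410z
sphere 1 gives Az²+Bz+C=0 with A=1.0022, B=0.1255, C=-0.0622;  B²−4AC=0.2650;  roots -0.3194, 0.1942;  negative root z = -0.3194
x = -0.0096, y = -0.0166

(-0.0096, -0.0166, -0.3194)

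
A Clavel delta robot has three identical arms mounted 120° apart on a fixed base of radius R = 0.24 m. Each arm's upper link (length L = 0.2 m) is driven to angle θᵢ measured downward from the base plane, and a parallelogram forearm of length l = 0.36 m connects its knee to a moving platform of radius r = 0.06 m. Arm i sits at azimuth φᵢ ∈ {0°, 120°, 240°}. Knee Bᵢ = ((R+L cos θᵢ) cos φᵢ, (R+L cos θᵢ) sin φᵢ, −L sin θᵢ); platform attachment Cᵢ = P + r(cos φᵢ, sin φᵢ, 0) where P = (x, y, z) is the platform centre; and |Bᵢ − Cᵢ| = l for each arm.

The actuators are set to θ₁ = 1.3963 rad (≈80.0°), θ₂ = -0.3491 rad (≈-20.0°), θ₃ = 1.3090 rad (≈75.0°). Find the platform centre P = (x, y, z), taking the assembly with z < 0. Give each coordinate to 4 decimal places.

(-0.1066, 0.1557, -0.2431)

S1 = (0.2147·cos0.0°, 0.2147·sin0.0°, -0.1970) = (0.2147, 0.0000, -0.1970)
S2 = (0.3679·cos120.0°, 0.3679·sin120.0°, 0.0684) = (-0.1840, 0.3186, 0.0684)
φ3=240.0°: virtual centre (-0.1159, -0.2007, -0.1932), radius l
eliminate P² terms by subtracting sphere 1 from 2 and 3
[-0.7974 0.6373 0.5307]·P = 0.0552;  [-0.6612 -0.4014 0.0076]·P = 0.0061
det = 0.7415;  x = -0.0351+0.2938z,  y = 0.0426+-0.4652z
into |P−S₁|² = l²: 1.3027z² + 0.2075z + -0.0266 = 0;  Δ = 0.1815;  z = -0.2431 or 0.0839 → z<0 root = -0.2431
x = -0.1066, y = 0.1557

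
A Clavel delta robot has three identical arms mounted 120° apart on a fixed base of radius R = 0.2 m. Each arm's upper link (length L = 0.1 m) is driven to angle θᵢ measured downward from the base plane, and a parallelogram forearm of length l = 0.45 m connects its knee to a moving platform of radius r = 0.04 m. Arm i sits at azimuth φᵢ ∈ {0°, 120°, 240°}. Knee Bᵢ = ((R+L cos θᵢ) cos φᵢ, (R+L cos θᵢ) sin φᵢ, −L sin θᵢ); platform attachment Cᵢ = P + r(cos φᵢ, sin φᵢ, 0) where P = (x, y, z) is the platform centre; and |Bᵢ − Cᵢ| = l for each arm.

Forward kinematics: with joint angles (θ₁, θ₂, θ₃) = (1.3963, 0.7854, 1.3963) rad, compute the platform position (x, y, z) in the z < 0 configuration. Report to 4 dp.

(-0.0347, 0.0601, -0.4908)

arm 1 at φ=0.0°: e+L cos θ1 = 0.1774;  S1 = (0.1774, 0.0000, -0.0985)
S2 = (0.2307·cos120.0°, 0.2307·sin120.0°, -0.0707) = (-0.1154, 0.1998, -0.0707)
arm 3 at φ=240.0°: e+L cos θ3 = 0.1774;  S3 = (-0.0887, -0.1536, -0.0985)
|S₂|²−|S₁|² = 0.0171;  |S₃|²−|S₁|² = 0.0000
[-0.5854 0.3996 0.0555]·P = 0.0171;  [-0.5321 -0.3072 0.0000]·P = 0.0000
det = 0.3925;  x = -0.0134+0.0435z,  y = 0.0231+-0.0753z
into |P−S₁|² = l²: 1.0076z² + 0.1769z + -0.1559 = 0;  Δ = 0.6596;  z = -0.4908 or 0.3152 → z<0 root = -0.4908
x = -0.0347, y = 0.0601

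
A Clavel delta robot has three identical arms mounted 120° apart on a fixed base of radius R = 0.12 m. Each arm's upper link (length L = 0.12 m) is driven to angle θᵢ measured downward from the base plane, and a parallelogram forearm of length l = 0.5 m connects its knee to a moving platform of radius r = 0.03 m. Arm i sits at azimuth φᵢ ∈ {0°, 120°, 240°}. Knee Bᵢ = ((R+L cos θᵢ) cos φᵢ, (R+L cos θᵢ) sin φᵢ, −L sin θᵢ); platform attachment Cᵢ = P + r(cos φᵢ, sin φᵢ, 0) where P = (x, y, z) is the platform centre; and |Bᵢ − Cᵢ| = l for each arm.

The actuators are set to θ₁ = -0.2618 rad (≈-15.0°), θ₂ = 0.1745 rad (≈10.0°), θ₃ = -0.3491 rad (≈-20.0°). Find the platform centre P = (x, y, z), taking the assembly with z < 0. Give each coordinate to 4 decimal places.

(0.0288, -0.0733, -0.4307)

centre 1 = (0.2059·cos0.0°, 0.2059·sin0.0°, 0.0311) = (0.2059, 0.0000, 0.0311)
arm 2 at φ=120.0°: ρ2 = 0.2082;  centre 2 = (-0.1041, 0.1803, -0.0208)
arm 3 at φ=240.0°: ρ3 = 0.2028;  centre 3 = (-0.1014, -0.1756, 0.0410)
eliminate P² terms by subtracting sphere 1 from 2 and 3
linear system: -0.6200x+0.3606y = 0.0004−-0.1038z; -0.6146x+-0.3512y = -0.0006−0.0200z
det = 0.4393;  x = 0.0001+-0.0666z,  y = 0.0014+0.1734z
quadratic in z: (1.0345)z²+(-0.0342)z+(-0.2067)=0, √Δ=0.9254 → z ∈ {-0.4307, 0.4638}; z = -0.4307 (taking z<0)
x = 0.0288, y = -0.0733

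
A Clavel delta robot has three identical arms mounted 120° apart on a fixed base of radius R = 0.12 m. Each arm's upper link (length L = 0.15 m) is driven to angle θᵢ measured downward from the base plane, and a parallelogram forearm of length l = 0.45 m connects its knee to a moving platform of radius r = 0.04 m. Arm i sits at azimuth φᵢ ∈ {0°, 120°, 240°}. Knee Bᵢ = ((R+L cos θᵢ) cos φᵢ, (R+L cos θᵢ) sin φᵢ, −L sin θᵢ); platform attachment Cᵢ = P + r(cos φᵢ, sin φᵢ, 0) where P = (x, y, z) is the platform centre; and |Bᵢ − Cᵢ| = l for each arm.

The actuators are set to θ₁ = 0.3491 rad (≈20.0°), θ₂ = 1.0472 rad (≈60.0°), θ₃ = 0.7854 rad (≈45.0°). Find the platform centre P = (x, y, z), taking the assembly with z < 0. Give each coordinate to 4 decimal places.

(0.1216, -0.0541, -0.4868)

arm 1 at φ=0.0°: ρ1 = 0.2210;  S1 = (0.2210, 0.0000, -0.0513)
S2 = (0.1550·cos120.0°, 0.1550·sin120.0°, -0.1299) = (-0.0775, 0.1342, -0.1299)
arm 3 at φ=240.0°: ρ3 = 0.1861;  S3 = (-0.0930, -0.1611, -0.1061)
eliminate P² terms by subtracting sphere 1 from 2 and 3
linear system: -0.5969x+0.2685y = -0.0106−-0.1572z; -0.6280x+-0.3223y = -0.0056−-0.1095z
Cramer: x(z) = 0.0136-0.2218z;  y(z) = -0.0091+0.0924z
sphere 1 gives Az²+Bz+C=0 with A=1.0577, B=0.1929, C=-0.1568;  B²−4AC=0.7005;  roots -0.4868, 0.3045;  negative root z = -0.4868
x = 0.1216, y = -0.0541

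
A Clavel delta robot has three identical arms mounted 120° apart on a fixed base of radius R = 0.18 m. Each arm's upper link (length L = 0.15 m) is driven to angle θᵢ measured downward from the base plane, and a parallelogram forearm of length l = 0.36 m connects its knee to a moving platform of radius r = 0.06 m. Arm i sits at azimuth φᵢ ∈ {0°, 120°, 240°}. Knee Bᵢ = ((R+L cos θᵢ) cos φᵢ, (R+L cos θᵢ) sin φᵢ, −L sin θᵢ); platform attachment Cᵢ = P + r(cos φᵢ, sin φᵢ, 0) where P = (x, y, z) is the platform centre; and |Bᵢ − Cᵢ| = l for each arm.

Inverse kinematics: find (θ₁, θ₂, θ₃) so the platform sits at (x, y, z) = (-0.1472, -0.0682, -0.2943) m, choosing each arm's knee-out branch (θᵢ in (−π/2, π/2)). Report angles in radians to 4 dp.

φ1=0.0° → target in arm frame (-0.1472, -0.0682)
  A=0.2672, B=-0.2943, C=(l²−L²−A²−y'²−z²)/(2L)=-0.1852
  γ=atan2(-0.2943,0.2672)=-0.8336;  ψ=arccos(-0.4659)=2.0555;  θ1=γ+ψ≈1.2218
φ2=120.0° → target in arm frame (0.0145, 0.1616)
  e−x'=0.1055;  (l²−L²−(e−x')²−y'²−z²)/2L = -0.0558
  γ=atan2(-0.2943,0.1055)=-1.2267;  ψ=arccos(-0.1785)=1.7503;  θ2=γ+ψ≈0.5236
arm 3 (φ=240.0°): x'=0.1327, y'=-0.0934
  e−x'=-0.0127;  (l²−L²−(e−x')²−y'²−z²)/2L = 0.0387
  γ=atan2(-0.2943,-0.0127)=-1.6138;  ψ=arccos(0.1313)=1.4391;  θ3=γ+ψ≈-0.1747

θ₁ = 1.2218, θ₂ = 0.5236, θ₃ = -0.1747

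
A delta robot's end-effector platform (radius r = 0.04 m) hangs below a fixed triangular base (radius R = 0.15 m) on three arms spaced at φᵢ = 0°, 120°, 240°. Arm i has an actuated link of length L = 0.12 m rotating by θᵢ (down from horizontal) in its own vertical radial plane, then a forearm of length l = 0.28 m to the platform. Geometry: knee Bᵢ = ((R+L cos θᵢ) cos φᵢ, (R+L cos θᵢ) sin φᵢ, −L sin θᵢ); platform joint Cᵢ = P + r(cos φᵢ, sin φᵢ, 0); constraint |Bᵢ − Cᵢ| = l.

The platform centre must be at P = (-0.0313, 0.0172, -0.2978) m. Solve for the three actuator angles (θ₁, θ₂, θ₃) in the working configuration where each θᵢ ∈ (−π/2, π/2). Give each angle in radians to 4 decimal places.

θ₁ = 1.0473, θ₂ = 0.6982, θ₃ = 0.8726

rotate P by −φ1: (-0.0313, 0.0172, -0.2978)
  A cos θ + B sin θ = C:  0.1413·cos θ + -0.2978·sin θ = -0.1873
  γ=atan2(-0.2978,0.1413)=-1.1278;  ψ=arccos(-0.5682)=2.1751;  θ1=γ+ψ≈1.0473
arm 2 (φ=120.0°): x'=0.0305, y'=0.0185
  e−x'=0.0795;  (l²−L²−(e−x')²−y'²−z²)/2L = -0.1306
  θ2 = atan2(B,A) + arccos(C/0.3082) = 0.6982
φ3=240.0° → target in arm frame (0.0008, -0.0357)
  A=0.1092, B=-0.2978, C=(l²−L²−A²−y'²−z²)/(2L)=-0.1579
  √(A²+B²)=0.3172;  θ3 = -1.2192+2.0918 ≈ 0.8726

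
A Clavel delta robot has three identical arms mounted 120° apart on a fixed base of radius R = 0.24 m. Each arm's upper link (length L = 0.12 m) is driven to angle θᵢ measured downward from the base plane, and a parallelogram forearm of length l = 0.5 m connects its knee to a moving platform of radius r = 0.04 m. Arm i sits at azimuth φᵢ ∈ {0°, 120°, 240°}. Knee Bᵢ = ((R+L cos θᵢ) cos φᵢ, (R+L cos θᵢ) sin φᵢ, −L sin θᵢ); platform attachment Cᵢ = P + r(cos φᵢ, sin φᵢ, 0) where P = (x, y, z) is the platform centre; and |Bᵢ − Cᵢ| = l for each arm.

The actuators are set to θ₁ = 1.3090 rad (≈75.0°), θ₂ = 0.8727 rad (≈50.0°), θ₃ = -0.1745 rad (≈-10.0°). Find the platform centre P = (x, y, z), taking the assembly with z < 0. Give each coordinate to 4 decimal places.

(-0.1250, -0.1093, -0.4495)

φ1=0.0°: virtual centre (0.2311, 0.0000, -0.1159), radius l
O2 = (0.2771·cos120.0°, 0.2771·sin120.0°, -0.0919) = (-0.1386, 0.2400, -0.0919)
φ3=240.0°: virtual centre (-0.1591, -0.2755, 0.0208), radius l
subtract pairs → two planes through P
[-0.7392 0.4800 0.0480]·P = 0.0184;  [-0.7803 -0.5511 0.2735]·P = 0.0348
Cramer: x(z) = -0.0344+0.2017z;  y(z) = -0.0146+0.2107z
into |P−O₁|² = l²: 1.0851z² + 0.1186z + -0.1659 = 0;  Δ = 0.7341;  z = -0.4495 or 0.3402 → z<0 root = -0.4495
x = -0.1250, y = -0.1093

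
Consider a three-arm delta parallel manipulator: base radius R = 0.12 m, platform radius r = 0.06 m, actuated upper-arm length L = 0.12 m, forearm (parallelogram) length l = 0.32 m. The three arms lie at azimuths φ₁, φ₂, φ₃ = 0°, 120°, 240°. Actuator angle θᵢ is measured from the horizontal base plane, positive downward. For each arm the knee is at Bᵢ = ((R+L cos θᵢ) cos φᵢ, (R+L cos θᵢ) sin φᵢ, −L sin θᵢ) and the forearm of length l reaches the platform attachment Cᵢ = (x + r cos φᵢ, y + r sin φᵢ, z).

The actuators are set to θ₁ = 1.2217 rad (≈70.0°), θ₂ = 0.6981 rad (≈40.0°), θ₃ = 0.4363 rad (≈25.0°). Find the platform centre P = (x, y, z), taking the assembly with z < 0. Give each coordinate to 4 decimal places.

centre 1 = (0.1010·cos0.0°, 0.1010·sin0.0°, -0.1128) = (0.1010, 0.0000, -0.1128)
arm 2 at φ=120.0°: ρ2 = 0.1519;  centre 2 = (-0.0760, 0.1316, -0.0771)
centre 3 = (0.1688·cos240.0°, 0.1688·sin240.0°, -0.0507) = (-0.0844, -0.1461, -0.0507)
subtract pairs → two planes through P
[-0.3540 0.2631 0.0713]·P = 0.0061;  [-0.3709 -0.2923 0.1241]·P = 0.0081
det = 0.2011;  x = -0.0195+0.2660z,  y = -0.0030+0.0871z
quadratic in z: (1.0783)z²+(0.1609)z+(-0.0751)=0, √Δ=0.5916 → z ∈ {-0.3489, 0.1997}; z = -0.3489 (taking z<0)
x = -0.1123, y = -0.0334

(-0.1123, -0.0334, -0.3489)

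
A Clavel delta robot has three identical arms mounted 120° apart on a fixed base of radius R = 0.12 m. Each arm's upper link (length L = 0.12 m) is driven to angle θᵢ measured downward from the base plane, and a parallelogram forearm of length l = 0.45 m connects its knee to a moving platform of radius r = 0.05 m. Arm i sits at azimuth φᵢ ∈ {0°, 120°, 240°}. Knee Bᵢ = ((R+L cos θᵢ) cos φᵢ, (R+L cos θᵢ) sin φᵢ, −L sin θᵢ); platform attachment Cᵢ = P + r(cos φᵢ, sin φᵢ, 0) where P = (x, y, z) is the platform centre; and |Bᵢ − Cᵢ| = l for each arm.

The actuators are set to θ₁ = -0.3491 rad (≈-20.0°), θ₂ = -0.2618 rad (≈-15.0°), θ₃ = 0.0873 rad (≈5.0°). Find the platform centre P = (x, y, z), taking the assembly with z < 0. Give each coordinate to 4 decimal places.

(0.0411, 0.0479, -0.3834)

arm 1 at φ=0.0°: (R−r)+L cos θ1 = 0.1828;  O1 = (0.1828, 0.0000, 0.0410)
arm 2 at φ=120.0°: (R−r)+L cos θ2 = 0.1859;  O2 = (-0.0930, 0.1610, 0.0311)
O3 = (0.1895·cos240.0°, 0.1895·sin240.0°, -0.0105) = (-0.0948, -0.1641, -0.0105)
eliminate P² terms by subtracting sphere 1 from 2 and 3
linear system: -0.5514x+0.3220y = 0.0004−-0.0200z; -0.5551x+-0.3283y = 0.0009−-0.1030z
det = 0.3598;  x = -0.0013+-0.1104z,  y = -0.0008+-0.1271z
into |P−O₁|² = l²: 1.0283z² + -0.0413z + -0.1670 = 0;  Δ = 0.6884;  z = -0.3834 or 0.4235 → z<0 root = -0.3834
x = 0.0411, y = 0.0479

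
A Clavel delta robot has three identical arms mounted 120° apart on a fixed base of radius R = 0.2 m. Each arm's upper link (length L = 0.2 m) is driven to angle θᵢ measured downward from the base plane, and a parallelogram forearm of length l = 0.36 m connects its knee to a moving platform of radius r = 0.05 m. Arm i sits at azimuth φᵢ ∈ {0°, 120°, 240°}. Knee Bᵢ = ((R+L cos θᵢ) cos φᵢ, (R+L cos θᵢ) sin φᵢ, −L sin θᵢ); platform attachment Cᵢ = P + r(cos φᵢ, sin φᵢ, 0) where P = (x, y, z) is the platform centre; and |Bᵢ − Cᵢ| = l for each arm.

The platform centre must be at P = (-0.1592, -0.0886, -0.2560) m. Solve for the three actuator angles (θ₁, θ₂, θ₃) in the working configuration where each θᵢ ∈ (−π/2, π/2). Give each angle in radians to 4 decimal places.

arm 1 (φ=0.0°): x'=-0.1592, y'=-0.0886
  e−x'=0.3092;  (l²−L²−(e−x')²−y'²−z²)/2L = -0.1985
  γ=atan2(-0.2560,0.3092)=-0.6915;  ψ=arccos(-0.4944)=2.0880;  θ1=γ+ψ≈1.3964
rotate P by −φ2: (0.0029, 0.1822, -0.2560)
  A=0.1471, B=-0.2560, C=(l²−L²−A²−y'²−z²)/(2L)=-0.0769
  √(A²+B²)=0.2953;  θ2 = -1.0492+1.8344 ≈ 0.7852
arm 3 (φ=240.0°): x'=0.1563, y'=-0.0936
  e−x'=-0.0063;  (l²−L²−(e−x')²−y'²−z²)/2L = 0.0382
  γ=atan2(-0.2560,-0.0063)=-1.5955;  ψ=arccos(0.1491)=1.4212;  θ3=γ+ψ≈-0.1743

θ₁ = 1.3964, θ₂ = 0.7852, θ₃ = -0.1743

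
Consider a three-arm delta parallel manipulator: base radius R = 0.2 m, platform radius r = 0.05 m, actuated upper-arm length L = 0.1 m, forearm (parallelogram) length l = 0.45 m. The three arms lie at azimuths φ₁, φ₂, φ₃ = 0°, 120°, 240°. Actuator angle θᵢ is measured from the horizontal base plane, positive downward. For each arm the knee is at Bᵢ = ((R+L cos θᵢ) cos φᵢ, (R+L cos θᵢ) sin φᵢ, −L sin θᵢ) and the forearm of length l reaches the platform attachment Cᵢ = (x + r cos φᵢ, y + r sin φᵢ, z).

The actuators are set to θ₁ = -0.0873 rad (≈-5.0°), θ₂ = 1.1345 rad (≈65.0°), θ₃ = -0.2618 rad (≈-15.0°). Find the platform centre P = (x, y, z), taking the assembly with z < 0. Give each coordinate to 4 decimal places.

O1 = (0.2496·cos0.0°, 0.2496·sin0.0°, 0.0087) = (0.2496, 0.0000, 0.0087)
O2 = (0.1923·cos120.0°, 0.1923·sin120.0°, -0.0906) = (-0.0961, 0.1665, -0.0906)
O3 = (0.2466·cos240.0°, 0.2466·sin240.0°, 0.0259) = (-0.1233, -0.2136, 0.0259)
eliminate P² terms by subtracting sphere 1 from 2 and 3
[-0.6915 0.3330 -0.1987]·P = -0.0172;  [-0.7458 -0.4271 0.0343]·P = -0.0009
det = 0.5437;  x = 0.0141+-0.1351z,  y = -0.0225+0.3162z
into |P−O₁|² = l²: 1.1182z² + 0.0320z + -0.1464 = 0;  Δ = 0.6560;  z = -0.3765 or 0.3479 → z<0 root = -0.3765
x = 0.0649, y = -0.1415

(0.0649, -0.1415, -0.3765)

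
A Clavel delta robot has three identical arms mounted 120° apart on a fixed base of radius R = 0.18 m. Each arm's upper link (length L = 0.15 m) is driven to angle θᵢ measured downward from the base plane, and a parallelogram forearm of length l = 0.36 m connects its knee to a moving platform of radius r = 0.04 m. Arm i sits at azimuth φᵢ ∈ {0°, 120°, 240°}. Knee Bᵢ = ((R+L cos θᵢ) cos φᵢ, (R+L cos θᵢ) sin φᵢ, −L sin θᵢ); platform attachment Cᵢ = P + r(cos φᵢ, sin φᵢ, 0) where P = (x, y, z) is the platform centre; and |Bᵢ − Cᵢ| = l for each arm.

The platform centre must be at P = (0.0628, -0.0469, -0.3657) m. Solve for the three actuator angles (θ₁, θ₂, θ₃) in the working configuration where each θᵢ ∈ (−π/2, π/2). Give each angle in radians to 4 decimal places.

arm 1 (φ=0.0°): x'=0.0628, y'=-0.0469
  A cos θ + B sin θ = C:  0.0772·cos θ + -0.3657·sin θ = -0.1160
  θ1 = atan2(B,A) + arccos(C/0.3738) = 0.5236
rotate P by −φ2: (-0.0720, -0.0309, -0.3657)
  e−x'=0.2120;  (l²−L²−(e−x')²−y'²−z²)/2L = -0.2418
  √(A²+B²)=0.4227;  θ2 = -1.0454+2.1798 ≈ 1.1344
rotate P by −φ3: (0.0092, 0.0778, -0.3657)
  A cos θ + B sin θ = C:  0.1308·cos θ + -0.3657·sin θ = -0.1660
  √(A²+B²)=0.3884;  θ3 = -1.2273+2.0124 ≈ 0.7851

θ₁ = 0.5236, θ₂ = 1.1344, θ₃ = 0.7851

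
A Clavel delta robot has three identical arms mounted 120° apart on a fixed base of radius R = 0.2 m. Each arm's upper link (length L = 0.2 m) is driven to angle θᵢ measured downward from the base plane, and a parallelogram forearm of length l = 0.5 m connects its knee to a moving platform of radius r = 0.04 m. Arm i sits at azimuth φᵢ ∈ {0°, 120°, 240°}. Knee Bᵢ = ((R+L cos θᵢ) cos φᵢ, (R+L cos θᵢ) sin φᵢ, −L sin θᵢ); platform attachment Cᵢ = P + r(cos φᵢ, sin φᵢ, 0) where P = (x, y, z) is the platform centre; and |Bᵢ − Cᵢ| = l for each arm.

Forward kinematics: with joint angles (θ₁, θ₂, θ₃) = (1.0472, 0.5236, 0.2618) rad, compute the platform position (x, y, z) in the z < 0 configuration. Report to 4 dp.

φ1=0.0°: virtual centre (0.2600, 0.0000, -0.1732), radius l
centre 2 = (0.3332·cos120.0°, 0.3332·sin120.0°, -0.1000) = (-0.1666, 0.2886, -0.1000)
φ3=240.0°: virtual centre (-0.1766, -0.3059, -0.0518), radius l
|centre ₂|²−|centre ₁|² = 0.0234;  |centre ₃|²−|centre ₁|² = 0.0298
plane₁₂: -0.8532x+0.5771y+0.1464z = 0.0234
Cramer: x(z) = -0.0307+0.2239z;  y(z) = -0.0049+0.0774z
quadratic in z: (1.0561)z²+(0.2154)z+(-0.1354)=0, √Δ=0.7865 → z ∈ {-0.4743, 0.2704}; z = -0.4743 (taking z<0)
x = -0.1370, y = -0.0416

(-0.1370, -0.0416, -0.4743)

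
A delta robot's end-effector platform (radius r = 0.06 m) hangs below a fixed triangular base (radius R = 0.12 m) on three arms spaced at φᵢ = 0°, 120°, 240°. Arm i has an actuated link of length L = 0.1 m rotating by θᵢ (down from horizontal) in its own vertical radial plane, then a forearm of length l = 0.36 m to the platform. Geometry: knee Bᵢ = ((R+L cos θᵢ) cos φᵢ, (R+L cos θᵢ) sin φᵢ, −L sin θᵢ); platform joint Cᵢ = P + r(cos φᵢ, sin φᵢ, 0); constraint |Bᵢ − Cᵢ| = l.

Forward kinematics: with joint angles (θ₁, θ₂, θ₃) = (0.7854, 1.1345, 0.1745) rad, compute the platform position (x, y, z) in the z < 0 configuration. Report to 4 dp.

(-0.0150, -0.1336, -0.3716)

O1 = (0.1307·cos0.0°, 0.1307·sin0.0°, -0.0707) = (0.1307, 0.0000, -0.0707)
arm 2 at φ=120.0°: e+L cos θ2 = 0.1023;  O2 = (-0.0511, 0.0886, -0.0906)
O3 = (0.1585·cos240.0°, 0.1585·sin240.0°, -0.0174) = (-0.0792, -0.1372, -0.0174)
|O₂|²−|O₁|² = -0.0034;  |O₃|²−|O₁|² = 0.0033
[-0.3637 0.1771 -0.0398]·P = -0.0034;  [-0.4199 -0.2745 0.1067]·P = 0.0033
det = 0.1742;  x = 0.0020+0.0457z,  y = -0.0152+0.3188z
quadratic in z: (1.1037)z²+(0.1200)z+(-0.1078)=0, √Δ=0.7002 → z ∈ {-0.3716, 0.2629}; z = -0.3716 (taking z<0)
x = -0.0150, y = -0.1336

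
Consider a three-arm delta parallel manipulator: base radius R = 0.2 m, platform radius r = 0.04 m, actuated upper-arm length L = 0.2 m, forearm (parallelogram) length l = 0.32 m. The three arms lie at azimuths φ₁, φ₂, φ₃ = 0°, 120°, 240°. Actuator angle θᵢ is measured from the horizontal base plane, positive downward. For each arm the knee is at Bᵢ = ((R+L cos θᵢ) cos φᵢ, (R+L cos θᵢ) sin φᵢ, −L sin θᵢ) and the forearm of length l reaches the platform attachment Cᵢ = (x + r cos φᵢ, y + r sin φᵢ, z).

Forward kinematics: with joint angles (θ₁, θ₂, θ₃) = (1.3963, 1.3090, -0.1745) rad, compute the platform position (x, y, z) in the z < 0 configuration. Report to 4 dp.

(-0.0943, -0.1352, -0.2204)

φ1=0.0°: virtual centre (0.1947, 0.0000, -0.1970), radius l
φ2=120.0°: virtual centre (-0.1059, 0.1834, -0.1932), radius l
φ3=240.0°: virtual centre (-0.1785, -0.3091, 0.0347), radius l
subtract pairs → two planes through P
linear system: -0.6012x+0.3668y = 0.0055−0.0076z; -0.7464x+-0.6183y = 0.0519−0.4634z
det = 0.6455;  x = -0.0347+0.2705z,  y = -0.0421+0.4229z
quadratic in z: (1.2520)z²+(0.2342)z+(-0.0092)=0, √Δ=0.3176 → z ∈ {-0.2204, 0.0333}; z = -0.2204 (taking z<0)
x = -0.0943, y = -0.1352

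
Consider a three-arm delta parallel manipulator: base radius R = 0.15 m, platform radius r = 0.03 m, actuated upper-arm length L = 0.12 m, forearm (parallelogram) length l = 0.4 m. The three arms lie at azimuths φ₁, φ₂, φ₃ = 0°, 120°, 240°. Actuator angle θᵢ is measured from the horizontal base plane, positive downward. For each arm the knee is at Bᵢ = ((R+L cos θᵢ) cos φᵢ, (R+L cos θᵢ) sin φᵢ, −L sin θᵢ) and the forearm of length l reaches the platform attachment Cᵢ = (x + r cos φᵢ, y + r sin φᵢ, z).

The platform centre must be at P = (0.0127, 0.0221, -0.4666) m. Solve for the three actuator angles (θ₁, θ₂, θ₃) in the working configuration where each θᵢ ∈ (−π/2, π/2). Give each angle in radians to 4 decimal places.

θ₁ = 1.0474, θ₂ = 1.0469, θ₃ = 1.2217

arm 1 (φ=0.0°): x'=0.0127, y'=0.0221
  e−x'=0.1073;  (l²−L²−(e−x')²−y'²−z²)/2L = -0.3505
  γ=atan2(-0.4666,0.1073)=-1.3448;  ψ=arccos(-0.7320)=2.3921;  θ1=γ+ψ≈1.0474
arm 2 (φ=120.0°): x'=0.0128, y'=-0.0220
  A=0.1072, B=-0.4666, C=(l²−L²−A²−y'²−z²)/(2L)=-0.3504
  γ=atan2(-0.4666,0.1072)=-1.3449;  ψ=arccos(-0.7319)=2.3919;  θ2=γ+ψ≈1.0469
φ3=240.0° → target in arm frame (-0.0255, -0.0001)
  A=0.1455, B=-0.4666, C=(l²−L²−A²−y'²−z²)/(2L)=-0.3887
  θ3 = atan2(B,A) + arccos(C/0.4888) = 1.2217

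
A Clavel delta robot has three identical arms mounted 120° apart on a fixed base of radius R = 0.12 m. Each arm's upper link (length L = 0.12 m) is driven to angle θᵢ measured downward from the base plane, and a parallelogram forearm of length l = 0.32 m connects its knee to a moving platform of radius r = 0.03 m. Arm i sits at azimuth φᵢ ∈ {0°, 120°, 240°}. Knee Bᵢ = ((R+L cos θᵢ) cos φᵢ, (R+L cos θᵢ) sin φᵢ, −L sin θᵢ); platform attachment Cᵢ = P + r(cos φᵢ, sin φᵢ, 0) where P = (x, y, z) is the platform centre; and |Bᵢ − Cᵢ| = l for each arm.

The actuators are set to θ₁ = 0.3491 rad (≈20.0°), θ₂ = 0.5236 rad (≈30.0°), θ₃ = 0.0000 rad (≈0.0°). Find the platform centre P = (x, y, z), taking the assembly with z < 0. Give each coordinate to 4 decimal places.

(-0.0086, -0.0512, -0.2758)

arm 1 at φ=0.0°: (R−r)+L cos θ1 = 0.2028;  S1 = (0.2028, 0.0000, -0.0410)
arm 2 at φ=120.0°: (R−r)+L cos θ2 = 0.1939;  S2 = (-0.0970, 0.1679, -0.0600)
φ3=240.0°: virtual centre (-0.1050, -0.1819, 0.0000), radius l
subtract pairs → two planes through P
[-0.5994 0.3359 -0.0379]·P = -0.0016;  [-0.6155 -0.3637 0.0821]·P = 0.0013
det = 0.4248;  x = 0.0003+0.0325z,  y = -0.0041+0.1708z
sphere 1 gives Az²+Bz+C=0 with A=1.0302, B=0.0675, C=-0.0597;  B²−4AC=0.2507;  roots -0.2758, 0.2102;  negative root z = -0.2758
x = -0.0086, y = -0.0512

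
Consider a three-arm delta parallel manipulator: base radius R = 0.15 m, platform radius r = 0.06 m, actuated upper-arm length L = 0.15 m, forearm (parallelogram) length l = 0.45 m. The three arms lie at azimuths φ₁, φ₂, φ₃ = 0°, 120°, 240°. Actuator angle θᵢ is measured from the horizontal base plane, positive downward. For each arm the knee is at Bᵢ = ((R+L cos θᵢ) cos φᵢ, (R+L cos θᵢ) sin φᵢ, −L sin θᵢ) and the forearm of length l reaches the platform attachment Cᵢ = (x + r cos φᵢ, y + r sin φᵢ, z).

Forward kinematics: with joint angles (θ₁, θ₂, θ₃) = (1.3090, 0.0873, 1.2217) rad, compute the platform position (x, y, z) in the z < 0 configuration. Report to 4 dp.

O1 = (0.1288·cos0.0°, 0.1288·sin0.0°, -0.1449) = (0.1288, 0.0000, -0.1449)
φ2=120.0°: virtual centre (-0.1197, 0.2074, -0.0131), radius l
φ3=240.0°: virtual centre (-0.0707, -0.1224, -0.1410), radius l
|O₂|²−|O₁|² = 0.0199;  |O₃|²−|O₁|² = 0.0022
linear system: -0.4971x+0.4147y = 0.0199−0.2636z; -0.3990x+-0.2448y = 0.0022−0.0079z
Cramer: x(z) = -0.0202+0.2361z;  y(z) = 0.0238-0.3527z
sphere 1 gives Az²+Bz+C=0 with A=1.1801, B=0.2026, C=-0.1587;  B²−4AC=0.7903;  roots -0.4625, 0.2908;  negative root z = -0.4625
x = -0.1294, y = 0.1869

(-0.1294, 0.1869, -0.4625)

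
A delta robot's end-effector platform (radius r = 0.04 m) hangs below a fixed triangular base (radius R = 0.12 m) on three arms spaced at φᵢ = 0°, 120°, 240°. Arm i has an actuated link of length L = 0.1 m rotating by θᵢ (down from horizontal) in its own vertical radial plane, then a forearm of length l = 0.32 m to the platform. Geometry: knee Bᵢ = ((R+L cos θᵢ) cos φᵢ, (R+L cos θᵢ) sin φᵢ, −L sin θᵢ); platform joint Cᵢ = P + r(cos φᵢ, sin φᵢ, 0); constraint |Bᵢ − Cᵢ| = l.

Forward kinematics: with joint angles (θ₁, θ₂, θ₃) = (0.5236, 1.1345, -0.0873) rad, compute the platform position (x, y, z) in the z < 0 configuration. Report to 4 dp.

centre 1 = (0.1666·cos0.0°, 0.1666·sin0.0°, -0.0500) = (0.1666, 0.0000, -0.0500)
centre 2 = (0.1223·cos120.0°, 0.1223·sin120.0°, -0.0906) = (-0.0611, 0.1059, -0.0906)
arm 3 at φ=240.0°: ρ3 = 0.1796;  centre 3 = (-0.0898, -0.1556, 0.0087)
eliminate P² terms by subtracting sphere 1 from 2 and 3
[-0.4555 0.2118 -0.0813]·P = -0.0071;  [-0.5128 -0.3111 0.1174]·P = 0.0021
det = 0.2503;  x = 0.0071+-0.0017z,  y = -0.0183+0.3802z
into |P−centre ₁|² = l²: 1.1446z² + 0.0866z + -0.0741 = 0;  Δ = 0.3468;  z = -0.2951 or 0.2194 → z<0 root = -0.2951
x = 0.0075, y = -0.1305

(0.0075, -0.1305, -0.2951)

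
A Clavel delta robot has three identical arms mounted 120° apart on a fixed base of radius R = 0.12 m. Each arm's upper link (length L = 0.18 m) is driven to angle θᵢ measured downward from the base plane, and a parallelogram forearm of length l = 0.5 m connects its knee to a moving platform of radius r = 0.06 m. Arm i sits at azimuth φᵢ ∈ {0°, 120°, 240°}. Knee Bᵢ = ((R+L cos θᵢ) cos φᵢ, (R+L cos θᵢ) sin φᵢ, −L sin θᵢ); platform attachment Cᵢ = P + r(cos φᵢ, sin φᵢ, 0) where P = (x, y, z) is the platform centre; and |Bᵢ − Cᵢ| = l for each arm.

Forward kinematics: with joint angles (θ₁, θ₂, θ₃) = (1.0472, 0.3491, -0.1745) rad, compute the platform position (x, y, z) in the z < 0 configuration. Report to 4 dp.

φ1=0.0°: virtual centre (0.1500, 0.0000, -0.1559), radius l
centre 2 = (0.2291·cos120.0°, 0.2291·sin120.0°, -0.0616) = (-0.1146, 0.1984, -0.0616)
φ3=240.0°: virtual centre (-0.1186, -0.2055, 0.0313), radius l
eliminate P² terms by subtracting sphere 1 from 2 and 3
linear system: -0.5291x+0.3969y = 0.0095−0.1886z; -0.5373x+-0.4110y = 0.0105−0.3743z
Cramer: x(z) = -0.0187+0.5249z;  y(z) = -0.0010+0.2245z
quadratic in z: (1.3259)z²+(0.1342)z+(-0.1972)=0, √Δ=1.0315 → z ∈ {-0.4396, 0.3384}; z = -0.4396 (taking z<0)
x = -0.2495, y = -0.0997

(-0.2495, -0.0997, -0.4396)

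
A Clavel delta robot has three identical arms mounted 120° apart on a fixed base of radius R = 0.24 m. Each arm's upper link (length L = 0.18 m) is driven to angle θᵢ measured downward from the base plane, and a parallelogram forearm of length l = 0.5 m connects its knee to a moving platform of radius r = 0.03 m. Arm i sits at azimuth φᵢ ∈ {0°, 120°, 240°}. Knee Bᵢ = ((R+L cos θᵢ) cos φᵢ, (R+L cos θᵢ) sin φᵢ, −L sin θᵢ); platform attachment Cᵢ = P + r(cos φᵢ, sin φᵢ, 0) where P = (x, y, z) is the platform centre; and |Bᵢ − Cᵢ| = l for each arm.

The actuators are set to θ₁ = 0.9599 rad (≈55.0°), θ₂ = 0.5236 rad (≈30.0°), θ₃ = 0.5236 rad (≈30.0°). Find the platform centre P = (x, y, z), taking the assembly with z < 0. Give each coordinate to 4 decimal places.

φ1=0.0°: virtual centre (0.3132, 0.0000, -0.1474), radius l
φ2=120.0°: virtual centre (-0.1829, 0.3169, -0.0900), radius l
O3 = (0.3659·cos240.0°, 0.3659·sin240.0°, -0.0900) = (-0.1829, -0.3169, -0.0900)
subtract pairs → two planes through P
plane₁₂: -0.9924x+0.6337y+0.1149z = 0.0221
det = 1.2578;  x = -0.0223+0.1158z,  y = 0.0000+0.0000z
quadratic in z: (1.0134)z²+(0.2172)z+(-0.1157)=0, √Δ=0.7184 → z ∈ {-0.4616, 0.2473}; z = -0.4616 (taking z<0)
x = -0.0757, y = 0.0000

(-0.0757, 0.0000, -0.4616)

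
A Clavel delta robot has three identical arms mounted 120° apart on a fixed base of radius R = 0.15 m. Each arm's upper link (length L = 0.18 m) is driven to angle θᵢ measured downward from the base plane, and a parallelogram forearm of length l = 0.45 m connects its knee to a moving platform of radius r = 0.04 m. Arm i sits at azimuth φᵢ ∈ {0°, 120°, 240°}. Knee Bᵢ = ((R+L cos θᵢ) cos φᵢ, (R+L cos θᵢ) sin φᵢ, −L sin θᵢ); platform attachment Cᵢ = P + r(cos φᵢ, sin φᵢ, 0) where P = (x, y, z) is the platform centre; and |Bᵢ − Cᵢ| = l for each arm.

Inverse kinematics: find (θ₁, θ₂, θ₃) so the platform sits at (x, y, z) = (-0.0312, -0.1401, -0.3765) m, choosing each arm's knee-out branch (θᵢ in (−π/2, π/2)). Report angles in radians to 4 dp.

θ₁ = 0.4364, θ₂ = 0.6980, θ₃ = -0.2622

rotate P by −φ1: (-0.0312, -0.1401, -0.3765)
  A cos θ + B sin θ = C:  0.1412·cos θ + -0.3765·sin θ = -0.0312
  γ=atan2(-0.3765,0.1412)=-1.2120;  ψ=arccos(-0.0775)=1.6484;  θ1=γ+ψ≈0.4364
φ2=120.0° → target in arm frame (-0.1057, 0.0971)
  A cos θ + B sin θ = C:  0.2157·cos θ + -0.3765·sin θ = -0.0767
  γ=atan2(-0.3765,0.2157)=-1.0505;  ψ=arccos(-0.1768)=1.7485;  θ2=γ+ψ≈0.6980
rotate P by −φ3: (0.1369, 0.0430, -0.3765)
  e−x'=-0.0269;  (l²−L²−(e−x')²−y'²−z²)/2L = 0.0716
  θ3 = atan2(B,A) + arccos(C/0.3775) = -0.2622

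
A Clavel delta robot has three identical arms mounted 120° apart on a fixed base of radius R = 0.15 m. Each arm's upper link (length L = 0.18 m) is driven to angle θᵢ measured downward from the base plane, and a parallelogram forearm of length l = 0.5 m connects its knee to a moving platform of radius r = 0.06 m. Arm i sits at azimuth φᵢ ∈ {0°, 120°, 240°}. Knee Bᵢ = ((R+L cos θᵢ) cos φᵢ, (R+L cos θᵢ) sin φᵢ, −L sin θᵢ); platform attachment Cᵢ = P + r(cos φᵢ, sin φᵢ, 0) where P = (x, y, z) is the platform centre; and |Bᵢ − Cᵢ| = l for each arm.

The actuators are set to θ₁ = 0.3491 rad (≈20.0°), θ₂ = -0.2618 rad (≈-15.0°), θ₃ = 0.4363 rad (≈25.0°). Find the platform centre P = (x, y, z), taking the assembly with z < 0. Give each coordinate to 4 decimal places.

arm 1 at φ=0.0°: ρ1 = 0.2591;  O1 = (0.2591, 0.0000, -0.0616)
φ2=120.0°: virtual centre (-0.1319, 0.2285, 0.0466), radius l
O3 = (0.2531·cos240.0°, 0.2531·sin240.0°, -0.0761) = (-0.1266, -0.2192, -0.0761)
|O₂|²−|O₁|² = 0.0009;  |O₃|²−|O₁|² = -0.0011
linear system: -0.7822x+0.4570y = 0.0009−0.2163z; -0.7714x+-0.4384y = -0.0011−-0.0290z
det = 0.6955;  x = 0.0002+0.1173z,  y = 0.0022+-0.2725z
sphere 1 gives Az²+Bz+C=0 with A=1.0880, B=0.0612, C=-0.1791;  B²−4AC=0.7834;  roots -0.4349, 0.3786;  negative root z = -0.4349
x = -0.0508, y = 0.1207

(-0.0508, 0.1207, -0.4349)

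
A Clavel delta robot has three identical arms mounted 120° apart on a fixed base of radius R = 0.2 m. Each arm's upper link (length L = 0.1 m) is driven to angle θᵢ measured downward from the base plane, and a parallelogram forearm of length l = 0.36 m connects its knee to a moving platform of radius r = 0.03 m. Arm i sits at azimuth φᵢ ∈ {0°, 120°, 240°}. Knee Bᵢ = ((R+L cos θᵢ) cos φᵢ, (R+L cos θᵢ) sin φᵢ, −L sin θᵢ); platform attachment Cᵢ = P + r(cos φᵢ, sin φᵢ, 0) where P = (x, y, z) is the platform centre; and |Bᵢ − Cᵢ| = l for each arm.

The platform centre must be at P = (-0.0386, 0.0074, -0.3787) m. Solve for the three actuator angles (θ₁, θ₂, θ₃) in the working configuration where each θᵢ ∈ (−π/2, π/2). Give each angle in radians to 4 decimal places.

arm 1 (φ=0.0°): x'=-0.0386, y'=0.0074
  A=0.2086, B=-0.3787, C=(l²−L²−A²−y'²−z²)/(2L)=-0.3369
  θ1 = atan2(B,A) + arccos(C/0.4324) = 1.3970
rotate P by −φ2: (0.0257, 0.0297, -0.3787)
  A=0.1443, B=-0.3787, C=(l²−L²−A²−y'²−z²)/(2L)=-0.2276
  γ=atan2(-0.3787,0.1443)=-1.2068;  ψ=arccos(-0.5616)=2.1671;  θ2=γ+ψ≈0.9603
φ3=240.0° → target in arm frame (0.0129, -0.0371)
  A=0.1571, B=-0.3787, C=(l²−L²−A²−y'²−z²)/(2L)=-0.2494
  θ3 = atan2(B,A) + arccos(C/0.4100) = 1.0471

θ₁ = 1.3970, θ₂ = 0.9603, θ₃ = 1.0471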